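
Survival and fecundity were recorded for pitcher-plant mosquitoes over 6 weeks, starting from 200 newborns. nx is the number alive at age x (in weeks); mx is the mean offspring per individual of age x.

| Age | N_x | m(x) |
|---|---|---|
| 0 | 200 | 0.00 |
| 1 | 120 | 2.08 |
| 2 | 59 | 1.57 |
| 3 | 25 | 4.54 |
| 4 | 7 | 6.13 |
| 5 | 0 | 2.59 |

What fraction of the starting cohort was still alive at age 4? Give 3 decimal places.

0.035

l_4 = n_4/n_0 = 7/200 = 0.035 → 0.035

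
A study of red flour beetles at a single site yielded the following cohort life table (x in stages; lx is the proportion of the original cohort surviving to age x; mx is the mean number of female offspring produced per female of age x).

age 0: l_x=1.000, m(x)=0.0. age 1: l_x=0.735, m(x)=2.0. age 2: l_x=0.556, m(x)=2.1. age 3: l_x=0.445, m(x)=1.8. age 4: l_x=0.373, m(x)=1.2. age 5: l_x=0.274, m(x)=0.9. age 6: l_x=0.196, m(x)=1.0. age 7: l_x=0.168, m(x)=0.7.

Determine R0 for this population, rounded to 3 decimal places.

lx·mx by age: 0, 1.47, 1.1676, 0.801, 0.4476, 0.2466, 0.196, 0.1176
R0 = Σ lx·mx = 4.4464 → 4.446

4.446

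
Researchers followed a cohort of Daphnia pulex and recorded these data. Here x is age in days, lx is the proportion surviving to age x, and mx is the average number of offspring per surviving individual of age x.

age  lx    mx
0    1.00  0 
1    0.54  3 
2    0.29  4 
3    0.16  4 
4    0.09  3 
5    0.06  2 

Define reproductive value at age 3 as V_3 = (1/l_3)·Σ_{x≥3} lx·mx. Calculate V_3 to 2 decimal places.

lx·mx for x ≥ 3: 0.64, 0.27, 0.12 → sum = 1.03
V_3 = 1.03 / l_3 = 1.03 / 0.16 = 6.4375 → 6.44

6.44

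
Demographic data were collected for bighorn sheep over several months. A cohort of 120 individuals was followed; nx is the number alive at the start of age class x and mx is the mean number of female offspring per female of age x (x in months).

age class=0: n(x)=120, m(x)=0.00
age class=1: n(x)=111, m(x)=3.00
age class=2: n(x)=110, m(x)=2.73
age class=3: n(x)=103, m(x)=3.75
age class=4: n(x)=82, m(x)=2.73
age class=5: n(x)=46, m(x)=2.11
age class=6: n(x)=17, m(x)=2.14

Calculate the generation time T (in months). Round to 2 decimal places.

lx = nx/n0 = nx/120: 1, 0.925, 0.91667…, 0.85833…, 0.68333…, 0.38333…, 0.14167…
lx·mx: 0, 2.775, 2.5025…, 3.21875…, 1.8655…, 0.808833…, 0.303167… → R0 = 11.47375…
x·lx·mx: 0, 2.775, 5.005…, 9.65625…, 7.462…, 4.044167…, 1.819… → Σ = 30.761417…
T = 30.761417… / 11.47375… = 2.681026… → 2.68

2.68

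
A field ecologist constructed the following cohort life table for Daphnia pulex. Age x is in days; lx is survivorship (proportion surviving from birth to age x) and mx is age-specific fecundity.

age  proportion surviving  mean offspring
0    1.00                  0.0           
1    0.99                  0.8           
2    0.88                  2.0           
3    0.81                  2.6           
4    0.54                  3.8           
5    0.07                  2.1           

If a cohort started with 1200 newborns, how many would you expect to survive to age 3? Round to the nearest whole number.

972

Expected survivors = N0 · l_3 = 1200 × 0.81 = 972 → 972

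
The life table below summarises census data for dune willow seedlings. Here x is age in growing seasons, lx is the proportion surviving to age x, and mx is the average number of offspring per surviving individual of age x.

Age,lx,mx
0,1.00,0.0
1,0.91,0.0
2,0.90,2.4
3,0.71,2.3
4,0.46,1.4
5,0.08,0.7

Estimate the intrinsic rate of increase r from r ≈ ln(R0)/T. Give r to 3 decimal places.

R0 = Σ lx·mx = 0 + 0 + 2.16 + 1.633 + 0.644 + 0.056 = 4.493
Σ x·lx·mx = 12.075; T = 12.075/4.493 = 2.68751…
r ≈ ln(R0)/T = ln(4.493)/2.68751… = 0.55907… → 0.559

0.559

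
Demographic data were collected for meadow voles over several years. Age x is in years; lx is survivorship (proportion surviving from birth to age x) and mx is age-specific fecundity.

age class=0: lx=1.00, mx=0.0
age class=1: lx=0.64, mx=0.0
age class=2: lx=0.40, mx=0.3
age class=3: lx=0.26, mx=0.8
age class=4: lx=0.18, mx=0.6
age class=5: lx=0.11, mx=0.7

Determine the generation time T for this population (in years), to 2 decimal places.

3.28

lx·mx: 0, 0, 0.12, 0.208, 0.108, 0.077 → R0 = 0.513
x·lx·mx: 0, 0, 0.24, 0.624, 0.432, 0.385 → Σ = 1.681
T = 1.681 / 0.513 = 3.276803… → 3.28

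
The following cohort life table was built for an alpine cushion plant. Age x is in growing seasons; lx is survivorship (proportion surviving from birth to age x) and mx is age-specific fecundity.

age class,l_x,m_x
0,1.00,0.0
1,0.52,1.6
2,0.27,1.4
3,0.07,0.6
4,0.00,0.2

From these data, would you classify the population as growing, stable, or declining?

growing

R0 = Σ lx·mx = 0 + 0.832 + 0.378 + 0.042 + 0 = 1.252
R0 > 1, so the population is growing.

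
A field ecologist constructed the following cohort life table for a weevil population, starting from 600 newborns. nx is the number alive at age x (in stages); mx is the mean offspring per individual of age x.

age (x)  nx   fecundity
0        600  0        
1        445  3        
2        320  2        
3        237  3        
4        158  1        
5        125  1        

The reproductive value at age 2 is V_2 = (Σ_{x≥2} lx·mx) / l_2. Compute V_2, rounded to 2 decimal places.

5.11

lx = nx/n0 = nx/600: 1, 0.74167…, 0.53333…, 0.395, 0.26333…, 0.20833…
lx·mx for x ≥ 2: 1.066667…, 1.185, 0.263333…, 0.208333… → sum = 2.723333…
V_2 = 2.723333… / l_2 = 2.723333… / 0.533333… = 5.10625… → 5.11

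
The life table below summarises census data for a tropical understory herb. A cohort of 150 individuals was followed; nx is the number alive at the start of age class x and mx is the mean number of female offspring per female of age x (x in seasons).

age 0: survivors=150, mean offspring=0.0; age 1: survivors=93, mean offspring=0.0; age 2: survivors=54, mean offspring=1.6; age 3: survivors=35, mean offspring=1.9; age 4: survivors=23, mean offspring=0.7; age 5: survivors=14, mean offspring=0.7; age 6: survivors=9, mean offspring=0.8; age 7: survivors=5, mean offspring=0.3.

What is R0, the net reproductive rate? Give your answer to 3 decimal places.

1.250

lx = nx/n0 = nx/150: 1, 0.62, 0.36, 0.23333…, 0.15333…, 0.09333…, 0.06, 0.03333…
lx·mx by age: 0, 0, 0.576, 0.443333…, 0.107333…, 0.065333…, 0.048, 0.01…
R0 = Σ lx·mx = 1.25… → 1.250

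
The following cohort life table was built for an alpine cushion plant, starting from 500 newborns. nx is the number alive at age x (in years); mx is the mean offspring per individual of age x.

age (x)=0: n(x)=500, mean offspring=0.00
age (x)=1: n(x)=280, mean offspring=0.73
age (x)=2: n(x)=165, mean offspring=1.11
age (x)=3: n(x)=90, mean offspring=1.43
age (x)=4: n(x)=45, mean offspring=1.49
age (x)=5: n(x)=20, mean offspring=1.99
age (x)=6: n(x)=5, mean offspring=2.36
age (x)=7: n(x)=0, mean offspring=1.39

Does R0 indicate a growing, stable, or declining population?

lx = nx/n0 = nx/500: 1, 0.56, 0.33, 0.18, 0.09, 0.04, 0.01, 0
R0 = Σ lx·mx = 0 + 0.4088 + 0.3663 + 0.2574 + 0.1341 + 0.0796 + 0.0236 + 0 = 1.2698
R0 > 1, so the population is growing.

growing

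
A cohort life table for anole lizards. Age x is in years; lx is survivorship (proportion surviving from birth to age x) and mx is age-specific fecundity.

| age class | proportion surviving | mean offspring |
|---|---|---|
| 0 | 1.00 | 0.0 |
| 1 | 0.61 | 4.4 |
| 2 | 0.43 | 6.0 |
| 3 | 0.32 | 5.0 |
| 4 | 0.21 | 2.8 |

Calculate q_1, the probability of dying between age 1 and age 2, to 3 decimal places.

q_1 = (l_1 − l_2) / l_1 = (0.61 − 0.43) / 0.61
     = 0.18 / 0.61 = 0.295082… → 0.295

0.295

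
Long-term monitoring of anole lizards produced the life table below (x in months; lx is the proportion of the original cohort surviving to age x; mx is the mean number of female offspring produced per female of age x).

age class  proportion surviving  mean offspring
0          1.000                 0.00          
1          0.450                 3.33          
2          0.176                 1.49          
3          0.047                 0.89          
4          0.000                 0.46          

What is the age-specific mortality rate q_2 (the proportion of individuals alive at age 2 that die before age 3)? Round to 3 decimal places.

q_2 = (l_2 − l_3) / l_2 = (0.176 − 0.047) / 0.176
     = 0.129 / 0.176 = 0.732955… → 0.733

0.733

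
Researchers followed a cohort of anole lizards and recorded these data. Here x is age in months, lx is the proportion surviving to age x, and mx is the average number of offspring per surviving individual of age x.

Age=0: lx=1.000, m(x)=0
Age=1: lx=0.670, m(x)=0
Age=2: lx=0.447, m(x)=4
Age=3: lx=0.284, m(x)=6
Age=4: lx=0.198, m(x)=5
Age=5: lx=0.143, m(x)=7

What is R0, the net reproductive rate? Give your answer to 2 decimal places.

lx·mx by age: 0, 0, 1.788, 1.704, 0.99, 1.001
R0 = Σ lx·mx = 5.483 → 5.48

5.48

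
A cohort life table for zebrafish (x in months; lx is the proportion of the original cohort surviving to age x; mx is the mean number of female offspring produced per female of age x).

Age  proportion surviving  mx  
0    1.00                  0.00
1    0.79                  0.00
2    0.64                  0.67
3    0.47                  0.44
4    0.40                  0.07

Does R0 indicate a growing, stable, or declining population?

declining

R0 = Σ lx·mx = 0 + 0 + 0.4288 + 0.2068 + 0.028 = 0.6636
R0 < 1, so the population is declining.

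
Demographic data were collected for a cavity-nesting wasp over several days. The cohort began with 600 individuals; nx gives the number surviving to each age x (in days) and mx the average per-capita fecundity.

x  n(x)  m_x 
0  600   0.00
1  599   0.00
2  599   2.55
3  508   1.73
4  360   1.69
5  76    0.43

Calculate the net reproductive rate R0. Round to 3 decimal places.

5.079

lx = nx/n0 = nx/600: 1, 0.99833…, 0.99833…, 0.84667…, 0.6, 0.12667…
lx·mx by age: 0, 0, 2.54575…, 1.464733…, 1.014, 0.054467…
R0 = Σ lx·mx = 5.07895… → 5.079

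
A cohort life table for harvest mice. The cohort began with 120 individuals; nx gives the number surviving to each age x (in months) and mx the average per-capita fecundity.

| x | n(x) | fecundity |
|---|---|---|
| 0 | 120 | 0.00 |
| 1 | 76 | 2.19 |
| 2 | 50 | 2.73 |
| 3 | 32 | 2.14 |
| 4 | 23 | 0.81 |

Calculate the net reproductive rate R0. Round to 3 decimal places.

lx = nx/n0 = nx/120: 1, 0.63333…, 0.41667…, 0.26667…, 0.19167…
lx·mx by age: 0, 1.387…, 1.1375…, 0.570667…, 0.15525…
R0 = Σ lx·mx = 3.250417… → 3.250

3.250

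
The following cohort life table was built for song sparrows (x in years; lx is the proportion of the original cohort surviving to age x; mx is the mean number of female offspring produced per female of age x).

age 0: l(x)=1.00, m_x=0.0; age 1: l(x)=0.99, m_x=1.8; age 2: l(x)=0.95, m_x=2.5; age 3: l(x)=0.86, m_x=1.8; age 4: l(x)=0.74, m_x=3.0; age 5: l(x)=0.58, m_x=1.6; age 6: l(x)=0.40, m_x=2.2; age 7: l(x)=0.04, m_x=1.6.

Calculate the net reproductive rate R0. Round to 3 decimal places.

lx·mx by age: 0, 1.782, 2.375, 1.548, 2.22, 0.928, 0.88, 0.064
R0 = Σ lx·mx = 9.797 → 9.797

9.797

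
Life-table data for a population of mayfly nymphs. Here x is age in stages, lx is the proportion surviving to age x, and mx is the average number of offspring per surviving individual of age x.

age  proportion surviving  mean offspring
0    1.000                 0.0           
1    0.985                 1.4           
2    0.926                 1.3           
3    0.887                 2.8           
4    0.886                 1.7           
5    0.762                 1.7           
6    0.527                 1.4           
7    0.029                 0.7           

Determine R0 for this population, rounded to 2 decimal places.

8.63

lx·mx by age: 0, 1.379, 1.2038, 2.4836, 1.5062, 1.2954, 0.7378, 0.0203
R0 = Σ lx·mx = 8.6261 → 8.63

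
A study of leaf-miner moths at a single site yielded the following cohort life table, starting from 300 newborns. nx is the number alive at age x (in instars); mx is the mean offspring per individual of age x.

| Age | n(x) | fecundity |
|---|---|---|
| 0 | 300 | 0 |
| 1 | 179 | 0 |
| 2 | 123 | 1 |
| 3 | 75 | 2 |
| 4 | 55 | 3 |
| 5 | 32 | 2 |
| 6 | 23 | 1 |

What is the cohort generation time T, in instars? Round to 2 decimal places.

lx = nx/n0 = nx/300: 1, 0.59667…, 0.41, 0.25, 0.18333…, 0.10667…, 0.07667…
lx·mx: 0, 0, 0.41, 0.5, 0.55…, 0.213333…, 0.076667… → R0 = 1.75…
x·lx·mx: 0, 0, 0.82, 1.5, 2.2…, 1.066667…, 0.46… → Σ = 6.046667…
T = 6.046667… / 1.75… = 3.455238… → 3.46

3.46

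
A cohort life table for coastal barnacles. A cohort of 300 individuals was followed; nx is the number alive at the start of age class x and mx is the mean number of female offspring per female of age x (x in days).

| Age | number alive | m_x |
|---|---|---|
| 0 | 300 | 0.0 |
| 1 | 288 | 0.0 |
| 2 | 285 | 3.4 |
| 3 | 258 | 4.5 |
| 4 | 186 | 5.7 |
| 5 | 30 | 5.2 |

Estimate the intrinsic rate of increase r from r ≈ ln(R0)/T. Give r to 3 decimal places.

0.773

lx = nx/n0 = nx/300: 1, 0.96, 0.95, 0.86, 0.62, 0.1
R0 = Σ lx·mx = 0 + 0 + 3.23 + 3.87 + 3.534 + 0.52 = 11.154
Σ x·lx·mx = 34.806; T = 34.806/11.154 = 3.12049…
r ≈ ln(R0)/T = ln(11.154)/3.12049… = 0.77289… → 0.773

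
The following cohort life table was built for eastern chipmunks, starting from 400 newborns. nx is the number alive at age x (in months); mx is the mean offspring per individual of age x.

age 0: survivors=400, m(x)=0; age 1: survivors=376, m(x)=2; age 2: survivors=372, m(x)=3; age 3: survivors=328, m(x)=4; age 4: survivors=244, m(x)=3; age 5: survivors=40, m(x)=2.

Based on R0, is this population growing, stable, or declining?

lx = nx/n0 = nx/400: 1, 0.94, 0.93, 0.82, 0.61, 0.1
R0 = Σ lx·mx = 0 + 1.88 + 2.79 + 3.28 + 1.83 + 0.2 = 9.98
R0 > 1, so the population is growing.

growing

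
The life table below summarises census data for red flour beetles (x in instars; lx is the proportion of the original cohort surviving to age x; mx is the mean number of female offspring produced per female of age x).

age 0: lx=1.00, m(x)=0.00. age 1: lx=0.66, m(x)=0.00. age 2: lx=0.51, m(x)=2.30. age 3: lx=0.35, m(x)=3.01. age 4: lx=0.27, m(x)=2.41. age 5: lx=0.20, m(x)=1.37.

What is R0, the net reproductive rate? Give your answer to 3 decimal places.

lx·mx by age: 0, 0, 1.173, 1.0535, 0.6507, 0.274
R0 = Σ lx·mx = 3.1512 → 3.151

3.151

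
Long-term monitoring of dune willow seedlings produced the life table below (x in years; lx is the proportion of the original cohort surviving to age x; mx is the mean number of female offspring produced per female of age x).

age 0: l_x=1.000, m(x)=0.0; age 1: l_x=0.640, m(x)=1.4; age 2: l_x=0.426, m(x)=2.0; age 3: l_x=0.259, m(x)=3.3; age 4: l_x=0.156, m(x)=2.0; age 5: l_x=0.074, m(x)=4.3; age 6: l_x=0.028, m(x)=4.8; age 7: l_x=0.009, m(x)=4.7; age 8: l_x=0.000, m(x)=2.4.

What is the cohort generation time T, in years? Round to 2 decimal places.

lx·mx: 0, 0.896, 0.852, 0.8547, 0.312, 0.3182, 0.1344, 0.0423, 0 → R0 = 3.4096
x·lx·mx: 0, 0.896, 1.704, 2.5641, 1.248, 1.591, 0.8064, 0.2961, 0 → Σ = 9.1056
T = 9.1056 / 3.4096 = 2.670577… → 2.67

2.67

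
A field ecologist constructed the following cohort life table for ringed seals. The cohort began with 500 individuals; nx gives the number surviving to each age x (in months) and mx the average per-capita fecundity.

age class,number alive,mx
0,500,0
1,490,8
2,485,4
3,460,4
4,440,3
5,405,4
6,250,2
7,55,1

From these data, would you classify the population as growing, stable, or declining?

lx = nx/n0 = nx/500: 1, 0.98, 0.97, 0.92, 0.88, 0.81, 0.5, 0.11
R0 = Σ lx·mx = 0 + 7.84 + 3.88 + 3.68 + 2.64 + 3.24 + 1 + 0.11 = 22.39
R0 > 1, so the population is growing.

growing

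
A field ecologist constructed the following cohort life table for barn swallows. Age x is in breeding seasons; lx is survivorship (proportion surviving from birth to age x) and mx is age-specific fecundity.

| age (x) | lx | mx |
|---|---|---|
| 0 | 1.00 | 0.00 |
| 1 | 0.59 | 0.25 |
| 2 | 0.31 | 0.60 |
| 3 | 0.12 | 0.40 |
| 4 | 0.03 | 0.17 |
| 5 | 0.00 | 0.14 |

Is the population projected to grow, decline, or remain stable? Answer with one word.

declining

R0 = Σ lx·mx = 0 + 0.1475 + 0.186 + 0.048 + 0.0051 + 0 = 0.3866
R0 < 1, so the population is declining.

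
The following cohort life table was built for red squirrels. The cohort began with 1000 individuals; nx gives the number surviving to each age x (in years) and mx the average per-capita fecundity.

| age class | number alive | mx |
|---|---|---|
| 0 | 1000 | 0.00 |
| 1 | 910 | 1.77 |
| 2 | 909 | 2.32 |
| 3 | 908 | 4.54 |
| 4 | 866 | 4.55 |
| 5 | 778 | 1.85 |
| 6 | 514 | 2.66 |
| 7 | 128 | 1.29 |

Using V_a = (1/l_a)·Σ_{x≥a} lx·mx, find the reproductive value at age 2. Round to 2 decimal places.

lx = nx/n0 = nx/1000: 1, 0.91, 0.909, 0.908, 0.866, 0.778, 0.514, 0.128
lx·mx for x ≥ 2: 2.10888, 4.12232, 3.9403, 1.4393, 1.36724, 0.16512 → sum = 13.14316
V_2 = 13.14316 / l_2 = 13.14316 / 0.909 = 14.458922… → 14.46

14.46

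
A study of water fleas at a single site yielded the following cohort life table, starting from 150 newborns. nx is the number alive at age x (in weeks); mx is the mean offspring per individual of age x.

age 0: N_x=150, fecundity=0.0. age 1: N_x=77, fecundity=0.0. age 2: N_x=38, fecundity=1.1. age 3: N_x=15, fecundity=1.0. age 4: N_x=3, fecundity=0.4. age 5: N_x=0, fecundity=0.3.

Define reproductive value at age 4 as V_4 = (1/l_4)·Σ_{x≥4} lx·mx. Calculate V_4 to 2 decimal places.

lx = nx/n0 = nx/150: 1, 0.51333…, 0.25333…, 0.1, 0.02, 0
lx·mx for x ≥ 4: 0.008, 0 → sum = 0.008
V_4 = 0.008 / l_4 = 0.008 / 0.02 = 0.4 → 0.40

0.40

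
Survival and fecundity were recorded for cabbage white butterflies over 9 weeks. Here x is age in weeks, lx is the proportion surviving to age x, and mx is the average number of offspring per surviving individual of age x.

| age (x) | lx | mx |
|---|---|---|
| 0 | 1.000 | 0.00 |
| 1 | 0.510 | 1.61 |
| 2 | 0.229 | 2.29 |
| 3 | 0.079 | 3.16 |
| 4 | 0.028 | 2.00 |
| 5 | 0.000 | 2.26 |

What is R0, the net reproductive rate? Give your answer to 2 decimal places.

1.65

lx·mx by age: 0, 0.8211, 0.52441, 0.24964, 0.056, 0
R0 = Σ lx·mx = 1.65115 → 1.65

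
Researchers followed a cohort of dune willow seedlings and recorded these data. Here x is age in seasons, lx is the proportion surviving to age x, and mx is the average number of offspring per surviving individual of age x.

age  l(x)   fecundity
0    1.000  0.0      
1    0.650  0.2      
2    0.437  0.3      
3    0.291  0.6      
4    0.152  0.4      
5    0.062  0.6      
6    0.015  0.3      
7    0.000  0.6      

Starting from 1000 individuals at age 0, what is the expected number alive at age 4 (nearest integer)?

152

Expected survivors = N0 · l_4 = 1000 × 0.152 = 152 → 152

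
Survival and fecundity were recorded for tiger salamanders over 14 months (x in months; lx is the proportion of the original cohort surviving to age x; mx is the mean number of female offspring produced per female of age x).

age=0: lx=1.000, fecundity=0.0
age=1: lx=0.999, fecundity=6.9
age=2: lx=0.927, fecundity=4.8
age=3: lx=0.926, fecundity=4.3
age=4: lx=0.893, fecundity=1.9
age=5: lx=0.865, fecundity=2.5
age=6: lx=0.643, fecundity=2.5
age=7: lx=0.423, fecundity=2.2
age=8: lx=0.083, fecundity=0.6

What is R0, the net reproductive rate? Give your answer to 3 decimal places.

21.772

lx·mx by age: 0, 6.8931, 4.4496, 3.9818, 1.6967, 2.1625, 1.6075, 0.9306, 0.0498
R0 = Σ lx·mx = 21.7716 → 21.772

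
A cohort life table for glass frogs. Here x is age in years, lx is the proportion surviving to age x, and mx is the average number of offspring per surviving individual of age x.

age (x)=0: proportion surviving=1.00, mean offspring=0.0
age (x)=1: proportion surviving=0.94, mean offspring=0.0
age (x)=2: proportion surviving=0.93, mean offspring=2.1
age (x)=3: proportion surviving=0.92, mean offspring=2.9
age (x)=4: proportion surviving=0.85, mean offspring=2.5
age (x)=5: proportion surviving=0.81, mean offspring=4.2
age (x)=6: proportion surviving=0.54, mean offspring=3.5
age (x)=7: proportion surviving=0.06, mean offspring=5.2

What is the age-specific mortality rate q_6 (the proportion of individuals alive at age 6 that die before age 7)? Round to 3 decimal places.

q_6 = (l_6 − l_7) / l_6 = (0.54 − 0.06) / 0.54
     = 0.48 / 0.54 = 0.888889… → 0.889

0.889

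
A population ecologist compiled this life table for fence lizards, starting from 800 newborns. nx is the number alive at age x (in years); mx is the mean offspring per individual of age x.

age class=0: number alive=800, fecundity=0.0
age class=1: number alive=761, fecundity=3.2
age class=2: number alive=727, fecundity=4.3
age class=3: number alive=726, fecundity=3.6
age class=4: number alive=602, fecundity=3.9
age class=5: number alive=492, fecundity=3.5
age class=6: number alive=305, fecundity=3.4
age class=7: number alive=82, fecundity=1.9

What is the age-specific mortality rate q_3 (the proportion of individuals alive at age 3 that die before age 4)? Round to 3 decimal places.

lx = nx/n0 = nx/800: 1, 0.95125, 0.90875, 0.9075, 0.7525, 0.615, 0.38125, 0.1025
q_3 = (l_3 − l_4) / l_3 = (0.9075 − 0.7525) / 0.9075
     = 0.155 / 0.9075 = 0.170799… → 0.171

0.171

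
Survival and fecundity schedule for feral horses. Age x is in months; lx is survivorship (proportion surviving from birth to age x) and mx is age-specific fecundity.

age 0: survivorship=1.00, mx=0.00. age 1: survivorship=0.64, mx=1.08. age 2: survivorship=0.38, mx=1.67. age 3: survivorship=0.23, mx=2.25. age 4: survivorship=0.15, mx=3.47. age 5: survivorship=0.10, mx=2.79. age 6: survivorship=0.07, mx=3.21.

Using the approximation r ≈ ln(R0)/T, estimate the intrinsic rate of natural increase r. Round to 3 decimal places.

R0 = Σ lx·mx = 0 + 0.6912 + 0.6346 + 0.5175 + 0.5205 + 0.279 + 0.2247 = 2.8675
Σ x·lx·mx = 8.3381; T = 8.3381/2.8675 = 2.90779…
r ≈ ln(R0)/T = ln(2.8675)/2.90779… = 0.36228… → 0.362

0.362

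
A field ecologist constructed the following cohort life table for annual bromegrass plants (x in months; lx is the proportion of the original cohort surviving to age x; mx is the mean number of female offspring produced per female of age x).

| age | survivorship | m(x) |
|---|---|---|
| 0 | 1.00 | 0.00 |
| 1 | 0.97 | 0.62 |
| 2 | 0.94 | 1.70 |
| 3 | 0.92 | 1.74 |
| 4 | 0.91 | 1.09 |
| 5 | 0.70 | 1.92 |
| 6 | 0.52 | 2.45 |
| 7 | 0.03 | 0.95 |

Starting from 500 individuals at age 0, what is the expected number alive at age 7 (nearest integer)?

Expected survivors = N0 · l_7 = 500 × 0.03 = 15 → 15

15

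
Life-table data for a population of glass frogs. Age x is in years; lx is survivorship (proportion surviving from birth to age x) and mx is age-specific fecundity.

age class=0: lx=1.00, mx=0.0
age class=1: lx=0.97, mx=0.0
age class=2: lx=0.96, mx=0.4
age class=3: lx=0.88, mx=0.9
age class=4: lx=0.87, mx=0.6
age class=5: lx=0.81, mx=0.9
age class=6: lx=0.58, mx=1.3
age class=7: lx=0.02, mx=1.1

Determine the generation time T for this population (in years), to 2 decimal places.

4.23

lx·mx: 0, 0, 0.384, 0.792, 0.522, 0.729, 0.754, 0.022 → R0 = 3.203
x·lx·mx: 0, 0, 0.768, 2.376, 2.088, 3.645, 4.524, 0.154 → Σ = 13.555
T = 13.555 / 3.203 = 4.23197… → 4.23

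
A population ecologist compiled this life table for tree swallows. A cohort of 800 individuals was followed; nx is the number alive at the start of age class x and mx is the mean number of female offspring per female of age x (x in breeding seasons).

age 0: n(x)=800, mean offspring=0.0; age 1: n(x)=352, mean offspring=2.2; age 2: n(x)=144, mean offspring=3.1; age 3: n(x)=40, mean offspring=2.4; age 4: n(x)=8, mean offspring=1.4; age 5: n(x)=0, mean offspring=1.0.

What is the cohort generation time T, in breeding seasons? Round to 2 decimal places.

lx = nx/n0 = nx/800: 1, 0.44, 0.18, 0.05, 0.01, 0
lx·mx: 0, 0.968, 0.558, 0.12, 0.014, 0 → R0 = 1.66
x·lx·mx: 0, 0.968, 1.116, 0.36, 0.056, 0 → Σ = 2.5
T = 2.5 / 1.66 = 1.506024… → 1.51

1.51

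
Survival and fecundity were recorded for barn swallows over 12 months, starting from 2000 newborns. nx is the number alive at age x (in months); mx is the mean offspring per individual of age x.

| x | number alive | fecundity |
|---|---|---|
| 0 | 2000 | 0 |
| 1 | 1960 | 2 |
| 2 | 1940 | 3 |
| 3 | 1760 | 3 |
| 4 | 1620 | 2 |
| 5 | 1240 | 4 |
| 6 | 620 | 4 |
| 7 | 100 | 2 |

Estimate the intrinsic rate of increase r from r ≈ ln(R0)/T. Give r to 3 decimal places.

lx = nx/n0 = nx/2000: 1, 0.98, 0.97, 0.88, 0.81, 0.62, 0.31, 0.05
R0 = Σ lx·mx = 0 + 1.96 + 2.91 + 2.64 + 1.62 + 2.48 + 1.24 + 0.1 = 12.95
Σ x·lx·mx = 42.72; T = 42.72/12.95 = 3.29884…
r ≈ ln(R0)/T = ln(12.95)/3.29884… = 0.77636… → 0.776

0.776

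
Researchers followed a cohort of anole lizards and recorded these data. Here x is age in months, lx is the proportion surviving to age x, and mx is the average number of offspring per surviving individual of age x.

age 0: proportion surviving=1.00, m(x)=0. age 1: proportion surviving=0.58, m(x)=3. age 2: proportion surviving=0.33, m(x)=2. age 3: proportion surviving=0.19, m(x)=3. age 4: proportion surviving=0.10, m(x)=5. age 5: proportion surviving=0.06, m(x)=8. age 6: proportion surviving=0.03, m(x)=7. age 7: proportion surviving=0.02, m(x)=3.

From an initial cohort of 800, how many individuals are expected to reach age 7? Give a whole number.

16

Expected survivors = N0 · l_7 = 800 × 0.02 = 16 → 16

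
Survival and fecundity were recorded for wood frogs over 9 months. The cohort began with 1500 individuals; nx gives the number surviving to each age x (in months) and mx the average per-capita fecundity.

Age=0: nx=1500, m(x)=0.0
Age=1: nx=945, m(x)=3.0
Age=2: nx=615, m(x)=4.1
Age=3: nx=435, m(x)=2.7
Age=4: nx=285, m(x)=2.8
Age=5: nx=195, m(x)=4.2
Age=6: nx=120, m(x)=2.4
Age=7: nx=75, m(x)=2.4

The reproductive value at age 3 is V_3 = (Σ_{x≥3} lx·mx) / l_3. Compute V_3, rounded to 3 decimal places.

7.493

lx = nx/n0 = nx/1500: 1, 0.63, 0.41, 0.29, 0.19, 0.13, 0.08, 0.05
lx·mx for x ≥ 3: 0.783, 0.532, 0.546, 0.192, 0.12 → sum = 2.173
V_3 = 2.173 / l_3 = 2.173 / 0.29 = 7.493103… → 7.493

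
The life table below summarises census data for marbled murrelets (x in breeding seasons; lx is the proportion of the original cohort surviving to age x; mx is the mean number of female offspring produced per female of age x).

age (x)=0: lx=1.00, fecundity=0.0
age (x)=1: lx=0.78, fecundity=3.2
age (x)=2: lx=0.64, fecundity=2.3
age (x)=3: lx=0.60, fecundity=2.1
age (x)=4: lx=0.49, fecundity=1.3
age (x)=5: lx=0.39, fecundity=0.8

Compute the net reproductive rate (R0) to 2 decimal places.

lx·mx by age: 0, 2.496, 1.472, 1.26, 0.637, 0.312
R0 = Σ lx·mx = 6.177 → 6.18

6.18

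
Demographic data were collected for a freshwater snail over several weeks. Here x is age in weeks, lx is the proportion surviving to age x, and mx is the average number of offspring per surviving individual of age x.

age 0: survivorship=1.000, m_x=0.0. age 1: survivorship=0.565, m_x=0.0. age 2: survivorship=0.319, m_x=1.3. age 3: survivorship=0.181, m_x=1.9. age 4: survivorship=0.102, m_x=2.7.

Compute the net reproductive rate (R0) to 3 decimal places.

1.034

lx·mx by age: 0, 0, 0.4147, 0.3439, 0.2754
R0 = Σ lx·mx = 1.034 → 1.034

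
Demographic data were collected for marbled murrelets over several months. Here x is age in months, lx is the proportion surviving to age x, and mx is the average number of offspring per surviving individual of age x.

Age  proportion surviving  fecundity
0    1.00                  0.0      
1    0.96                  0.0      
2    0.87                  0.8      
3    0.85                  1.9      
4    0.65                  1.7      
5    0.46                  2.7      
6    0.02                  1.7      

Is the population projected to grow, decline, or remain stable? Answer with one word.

R0 = Σ lx·mx = 0 + 0 + 0.696 + 1.615 + 1.105 + 1.242 + 0.034 = 4.692
R0 > 1, so the population is growing.

growing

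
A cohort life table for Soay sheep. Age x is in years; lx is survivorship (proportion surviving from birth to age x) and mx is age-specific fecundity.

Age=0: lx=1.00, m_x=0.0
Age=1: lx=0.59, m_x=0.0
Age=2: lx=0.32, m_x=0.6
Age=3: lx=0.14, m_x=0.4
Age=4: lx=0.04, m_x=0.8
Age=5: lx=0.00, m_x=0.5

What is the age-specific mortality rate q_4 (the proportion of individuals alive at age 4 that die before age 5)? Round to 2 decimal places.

1.00

q_4 = (l_4 − l_5) / l_4 = (0.04 − 0) / 0.04
     = 0.04 / 0.04 = 1 → 1.00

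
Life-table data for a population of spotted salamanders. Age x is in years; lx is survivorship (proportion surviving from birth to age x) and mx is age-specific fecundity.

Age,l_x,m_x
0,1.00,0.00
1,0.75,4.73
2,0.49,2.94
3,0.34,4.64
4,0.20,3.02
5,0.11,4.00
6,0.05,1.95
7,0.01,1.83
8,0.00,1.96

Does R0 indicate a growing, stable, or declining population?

R0 = Σ lx·mx = 0 + 3.5475 + 1.4406 + 1.5776 + 0.604 + 0.44 + 0.0975 + 0.0183 + 0 = 7.7255
R0 > 1, so the population is growing.

growing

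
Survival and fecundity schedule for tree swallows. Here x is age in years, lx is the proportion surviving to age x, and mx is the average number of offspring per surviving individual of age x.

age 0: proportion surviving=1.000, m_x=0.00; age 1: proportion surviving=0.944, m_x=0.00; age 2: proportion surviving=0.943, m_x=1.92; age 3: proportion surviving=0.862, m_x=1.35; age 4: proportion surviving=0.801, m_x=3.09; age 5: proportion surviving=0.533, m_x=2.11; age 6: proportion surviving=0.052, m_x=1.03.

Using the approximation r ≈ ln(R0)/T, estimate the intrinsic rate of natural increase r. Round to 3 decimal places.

0.546

R0 = Σ lx·mx = 0 + 0 + 1.81056 + 1.1637 + 2.47509 + 1.12463 + 0.05356 = 6.62754
Σ x·lx·mx = 22.95709; T = 22.95709/6.62754 = 3.46389…
r ≈ ln(R0)/T = ln(6.62754)/3.46389… = 0.54599… → 0.546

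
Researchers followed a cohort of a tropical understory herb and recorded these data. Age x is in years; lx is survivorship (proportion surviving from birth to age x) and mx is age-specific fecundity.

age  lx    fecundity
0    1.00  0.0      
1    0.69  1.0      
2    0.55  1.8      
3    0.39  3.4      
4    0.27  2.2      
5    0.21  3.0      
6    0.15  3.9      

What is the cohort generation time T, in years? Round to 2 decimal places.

3.26

lx·mx: 0, 0.69, 0.99, 1.326, 0.594, 0.63, 0.585 → R0 = 4.815
x·lx·mx: 0, 0.69, 1.98, 3.978, 2.376, 3.15, 3.51 → Σ = 15.684
T = 15.684 / 4.815 = 3.257321… → 3.26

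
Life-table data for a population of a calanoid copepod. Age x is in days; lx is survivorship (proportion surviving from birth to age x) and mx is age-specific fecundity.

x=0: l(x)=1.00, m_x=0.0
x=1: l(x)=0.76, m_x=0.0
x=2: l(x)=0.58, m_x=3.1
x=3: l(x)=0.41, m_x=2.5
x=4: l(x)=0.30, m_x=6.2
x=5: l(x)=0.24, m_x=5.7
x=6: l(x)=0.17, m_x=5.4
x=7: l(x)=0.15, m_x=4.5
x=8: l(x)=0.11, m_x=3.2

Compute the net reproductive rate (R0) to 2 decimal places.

lx·mx by age: 0, 0, 1.798, 1.025, 1.86, 1.368, 0.918, 0.675, 0.352
R0 = Σ lx·mx = 7.996 → 8.00

8.00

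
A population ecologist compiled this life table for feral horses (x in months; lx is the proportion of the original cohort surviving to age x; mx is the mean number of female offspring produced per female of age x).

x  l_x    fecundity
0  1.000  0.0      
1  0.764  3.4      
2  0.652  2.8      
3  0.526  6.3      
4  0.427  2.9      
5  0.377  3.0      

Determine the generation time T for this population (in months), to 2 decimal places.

2.65

lx·mx: 0, 2.5976, 1.8256, 3.3138, 1.2383, 1.131 → R0 = 10.1063
x·lx·mx: 0, 2.5976, 3.6512, 9.9414, 4.9532, 5.655 → Σ = 26.7984
T = 26.7984 / 10.1063 = 2.651653… → 2.65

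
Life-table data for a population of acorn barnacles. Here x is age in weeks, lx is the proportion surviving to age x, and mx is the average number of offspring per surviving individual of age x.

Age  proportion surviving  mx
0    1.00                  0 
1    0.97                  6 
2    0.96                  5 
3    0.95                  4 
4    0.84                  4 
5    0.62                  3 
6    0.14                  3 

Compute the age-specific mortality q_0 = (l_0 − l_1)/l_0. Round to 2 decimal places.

q_0 = (l_0 − l_1) / l_0 = (1 − 0.97) / 1
     = 0.03 / 1 = 0.03 → 0.03

0.03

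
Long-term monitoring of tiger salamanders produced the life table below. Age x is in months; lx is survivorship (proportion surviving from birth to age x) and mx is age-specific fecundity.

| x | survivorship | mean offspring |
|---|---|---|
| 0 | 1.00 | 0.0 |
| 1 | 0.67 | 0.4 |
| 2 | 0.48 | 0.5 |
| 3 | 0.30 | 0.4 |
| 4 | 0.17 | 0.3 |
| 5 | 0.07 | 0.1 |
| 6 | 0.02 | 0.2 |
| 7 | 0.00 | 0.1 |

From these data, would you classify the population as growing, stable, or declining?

R0 = Σ lx·mx = 0 + 0.268 + 0.24 + 0.12 + 0.051 + 0.007 + 0.004 + 0 = 0.69
R0 < 1, so the population is declining.

declining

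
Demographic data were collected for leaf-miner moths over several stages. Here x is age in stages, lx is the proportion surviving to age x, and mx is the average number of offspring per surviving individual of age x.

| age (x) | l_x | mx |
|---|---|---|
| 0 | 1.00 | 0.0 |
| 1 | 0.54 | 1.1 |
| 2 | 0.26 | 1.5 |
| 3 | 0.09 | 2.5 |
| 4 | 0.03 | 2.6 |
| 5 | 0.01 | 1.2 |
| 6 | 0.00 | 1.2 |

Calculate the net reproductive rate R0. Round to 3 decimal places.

lx·mx by age: 0, 0.594, 0.39, 0.225, 0.078, 0.012, 0
R0 = Σ lx·mx = 1.299 → 1.299

1.299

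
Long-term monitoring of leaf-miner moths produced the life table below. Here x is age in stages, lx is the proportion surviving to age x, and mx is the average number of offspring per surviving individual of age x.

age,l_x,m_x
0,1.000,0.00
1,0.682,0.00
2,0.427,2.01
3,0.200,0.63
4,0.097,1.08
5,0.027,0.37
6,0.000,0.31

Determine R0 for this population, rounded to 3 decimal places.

1.099

lx·mx by age: 0, 0, 0.85827, 0.126, 0.10476, 0.00999, 0
R0 = Σ lx·mx = 1.09902 → 1.099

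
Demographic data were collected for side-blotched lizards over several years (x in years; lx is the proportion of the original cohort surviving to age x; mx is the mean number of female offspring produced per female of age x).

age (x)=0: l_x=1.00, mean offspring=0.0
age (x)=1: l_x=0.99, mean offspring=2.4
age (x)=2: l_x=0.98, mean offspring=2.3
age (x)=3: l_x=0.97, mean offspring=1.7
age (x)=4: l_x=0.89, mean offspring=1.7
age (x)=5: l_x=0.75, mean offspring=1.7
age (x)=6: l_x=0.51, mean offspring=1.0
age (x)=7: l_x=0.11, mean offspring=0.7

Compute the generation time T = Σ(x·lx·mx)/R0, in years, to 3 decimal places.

2.886

lx·mx: 0, 2.376, 2.254, 1.649, 1.513, 1.275, 0.51, 0.077 → R0 = 9.654
x·lx·mx: 0, 2.376, 4.508, 4.947, 6.052, 6.375, 3.06, 0.539 → Σ = 27.857
T = 27.857 / 9.654 = 2.88554… → 2.886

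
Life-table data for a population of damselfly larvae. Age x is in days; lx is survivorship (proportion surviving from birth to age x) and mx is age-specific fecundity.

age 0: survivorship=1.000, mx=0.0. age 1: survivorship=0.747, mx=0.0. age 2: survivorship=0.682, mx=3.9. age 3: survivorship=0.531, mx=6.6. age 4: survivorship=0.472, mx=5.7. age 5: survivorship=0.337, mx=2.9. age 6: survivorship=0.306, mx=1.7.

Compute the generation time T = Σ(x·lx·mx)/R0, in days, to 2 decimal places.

3.34

lx·mx: 0, 0, 2.6598, 3.5046, 2.6904, 0.9773, 0.5202 → R0 = 10.3523
x·lx·mx: 0, 0, 5.3196, 10.5138, 10.7616, 4.8865, 3.1212 → Σ = 34.6027
T = 34.6027 / 10.3523 = 3.342513… → 3.34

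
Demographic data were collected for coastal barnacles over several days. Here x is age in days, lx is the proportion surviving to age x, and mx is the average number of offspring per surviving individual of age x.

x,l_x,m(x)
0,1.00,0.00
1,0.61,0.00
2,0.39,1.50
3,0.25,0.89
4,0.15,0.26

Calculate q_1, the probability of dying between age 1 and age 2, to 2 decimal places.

q_1 = (l_1 − l_2) / l_1 = (0.61 − 0.39) / 0.61
     = 0.22 / 0.61 = 0.360656… → 0.36

0.36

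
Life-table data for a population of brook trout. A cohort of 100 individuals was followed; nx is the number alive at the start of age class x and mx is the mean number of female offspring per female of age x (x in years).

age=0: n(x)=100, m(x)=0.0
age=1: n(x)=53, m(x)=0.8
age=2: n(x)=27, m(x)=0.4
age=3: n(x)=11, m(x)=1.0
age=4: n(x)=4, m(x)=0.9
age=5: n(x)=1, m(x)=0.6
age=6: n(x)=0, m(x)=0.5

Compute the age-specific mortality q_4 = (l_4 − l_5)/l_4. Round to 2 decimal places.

lx = nx/n0 = nx/100: 1, 0.53, 0.27, 0.11, 0.04, 0.01, 0
q_4 = (l_4 − l_5) / l_4 = (0.04 − 0.01) / 0.04
     = 0.03 / 0.04 = 0.75 → 0.75

0.75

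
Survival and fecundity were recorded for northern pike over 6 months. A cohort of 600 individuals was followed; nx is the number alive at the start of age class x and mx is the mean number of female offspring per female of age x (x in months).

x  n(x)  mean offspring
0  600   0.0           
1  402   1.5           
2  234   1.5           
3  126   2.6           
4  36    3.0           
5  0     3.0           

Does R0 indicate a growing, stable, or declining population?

lx = nx/n0 = nx/600: 1, 0.67, 0.39, 0.21, 0.06, 0
R0 = Σ lx·mx = 0 + 1.005 + 0.585 + 0.546 + 0.18 + 0 = 2.316
R0 > 1, so the population is growing.

growing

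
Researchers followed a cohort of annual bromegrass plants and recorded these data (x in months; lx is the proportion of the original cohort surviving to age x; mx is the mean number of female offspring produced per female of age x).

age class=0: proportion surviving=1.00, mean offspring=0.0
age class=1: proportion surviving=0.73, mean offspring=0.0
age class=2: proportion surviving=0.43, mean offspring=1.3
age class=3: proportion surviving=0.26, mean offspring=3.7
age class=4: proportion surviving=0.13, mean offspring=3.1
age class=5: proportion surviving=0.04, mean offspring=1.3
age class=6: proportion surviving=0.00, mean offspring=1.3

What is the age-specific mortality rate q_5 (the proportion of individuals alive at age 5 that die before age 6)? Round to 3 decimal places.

q_5 = (l_5 − l_6) / l_5 = (0.04 − 0) / 0.04
     = 0.04 / 0.04 = 1 → 1.000

1.000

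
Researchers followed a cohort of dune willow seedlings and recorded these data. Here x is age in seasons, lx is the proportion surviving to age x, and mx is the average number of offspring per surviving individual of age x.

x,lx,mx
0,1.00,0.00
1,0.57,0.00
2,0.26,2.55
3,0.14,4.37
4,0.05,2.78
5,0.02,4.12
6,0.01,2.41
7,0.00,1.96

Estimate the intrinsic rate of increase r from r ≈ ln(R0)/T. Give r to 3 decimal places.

R0 = Σ lx·mx = 0 + 0 + 0.663 + 0.6118 + 0.139 + 0.0824 + 0.0241 + 0 = 1.5203
Σ x·lx·mx = 4.274; T = 4.274/1.5203 = 2.81129…
r ≈ ln(R0)/T = ln(1.5203)/2.81129… = 0.14901… → 0.149

0.149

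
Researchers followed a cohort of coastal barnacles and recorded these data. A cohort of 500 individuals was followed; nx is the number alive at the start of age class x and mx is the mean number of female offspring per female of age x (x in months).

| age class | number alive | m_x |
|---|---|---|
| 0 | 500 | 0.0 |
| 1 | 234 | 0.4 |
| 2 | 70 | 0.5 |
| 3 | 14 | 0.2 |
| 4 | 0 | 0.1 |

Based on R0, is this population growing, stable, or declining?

declining

lx = nx/n0 = nx/500: 1, 0.468, 0.14, 0.028, 0
R0 = Σ lx·mx = 0 + 0.1872 + 0.07 + 0.0056 + 0 = 0.2628
R0 < 1, so the population is declining.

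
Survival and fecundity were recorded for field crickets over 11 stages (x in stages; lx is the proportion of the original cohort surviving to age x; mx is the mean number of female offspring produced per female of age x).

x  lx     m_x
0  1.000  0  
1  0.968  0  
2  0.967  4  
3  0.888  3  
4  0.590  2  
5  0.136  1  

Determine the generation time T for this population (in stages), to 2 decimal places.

2.69

lx·mx: 0, 0, 3.868, 2.664, 1.18, 0.136 → R0 = 7.848
x·lx·mx: 0, 0, 7.736, 7.992, 4.72, 0.68 → Σ = 21.128
T = 21.128 / 7.848 = 2.692151… → 2.69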